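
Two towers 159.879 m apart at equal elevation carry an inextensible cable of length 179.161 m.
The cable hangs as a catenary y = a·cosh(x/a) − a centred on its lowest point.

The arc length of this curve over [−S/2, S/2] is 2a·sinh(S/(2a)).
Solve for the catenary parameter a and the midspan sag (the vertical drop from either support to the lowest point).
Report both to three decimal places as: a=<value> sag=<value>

a=95.628 sag=35.404

seed: a₀ = √(S³/(24(L−S))) = √(159.879³/(24·19.282)) = 93.973516
iter 1: u=0.850660  f(a)=+7.098e-01  f'(a)=-4.408e-01  a ← 93.973516 − (+7.098e-01/-4.408e-01) = 95.583576
iter 2: u=0.836331  f(a)=+1.865e-02  f'(a)=-4.179e-01  a ← 95.583576 − (+1.865e-02/-4.179e-01) = 95.628204
iter 3: u=0.835941  f(a)=+1.365e-05  f'(a)=-4.173e-01  a ← 95.628204 − (+1.365e-05/-4.173e-01) = 95.628237
iter 4: u=0.835940  f(a)=+7.333e-12  f'(a)=-4.173e-01  a ← 95.628237 − (+7.333e-12/-4.173e-01) = 95.628237
converged: |Δa| < 1e-12 after 4 iterations
sag = a·(cosh(S/(2a)) − 1) = 95.628237·(cosh(0.835940) − 1) = 35.403918
T_max/T_min = cosh(S/(2a)) = 1.370225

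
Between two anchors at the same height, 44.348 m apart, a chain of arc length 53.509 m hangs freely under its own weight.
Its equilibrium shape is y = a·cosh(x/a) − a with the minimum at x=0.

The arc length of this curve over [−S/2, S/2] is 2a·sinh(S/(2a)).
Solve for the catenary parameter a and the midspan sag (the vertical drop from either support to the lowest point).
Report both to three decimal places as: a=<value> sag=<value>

seed: a₀ = √(S³/(24(L−S))) = √(44.348³/(24·9.161)) = 19.917462
iter 1: u=1.113294  f(a)=+5.848e-01  f'(a)=-1.039e+00  a ← 19.917462 − (+5.848e-01/-1.039e+00) = 20.480235
iter 2: u=1.082702  f(a)=+2.570e-02  f'(a)=-9.496e-01  a ← 20.480235 − (+2.570e-02/-9.496e-01) = 20.507300
iter 3: u=1.081273  f(a)=+5.469e-05  f'(a)=-9.455e-01  a ← 20.507300 − (+5.469e-05/-9.455e-01) = 20.507358
iter 4: u=1.081270  f(a)=+2.489e-10  f'(a)=-9.455e-01  a ← 20.507358 − (+2.489e-10/-9.455e-01) = 20.507358
iter 5: u=1.081270  f(a)=+0.000e+00  f'(a)=-9.455e-01  a ← 20.507358 − (+0.000e+00/-9.455e-01) = 20.507358
converged: |Δa| < 1e-12 after 5 iterations
sag = a·(cosh(S/(2a)) − 1) = 20.507358·(cosh(1.081270) − 1) = 13.202507
T_max/T_min = cosh(S/(2a)) = 1.643794

a=20.507 sag=13.203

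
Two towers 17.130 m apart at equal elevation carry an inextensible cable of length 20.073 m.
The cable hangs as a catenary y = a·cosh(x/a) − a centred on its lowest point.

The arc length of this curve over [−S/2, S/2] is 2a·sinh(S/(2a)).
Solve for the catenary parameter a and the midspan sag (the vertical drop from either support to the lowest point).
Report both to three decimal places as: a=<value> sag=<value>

seed: a₀ = √(S³/(24(L−S))) = √(17.130³/(24·2.943)) = 8.435975
iter 1: u=1.015295  f(a)=+1.555e-01  f'(a)=-7.723e-01  a ← 8.435975 − (+1.555e-01/-7.723e-01) = 8.637260
iter 2: u=0.991634  f(a)=+5.738e-03  f'(a)=-7.163e-01  a ← 8.637260 − (+5.738e-03/-7.163e-01) = 8.645271
iter 3: u=0.990715  f(a)=+8.481e-06  f'(a)=-7.142e-01  a ← 8.645271 − (+8.481e-06/-7.142e-01) = 8.645283
iter 4: u=0.990714  f(a)=+1.858e-11  f'(a)=-7.142e-01  a ← 8.645283 − (+1.858e-11/-7.142e-01) = 8.645283
iter 5: u=0.990714  f(a)=+3.553e-15  f'(a)=-7.142e-01  a ← 8.645283 − (+3.553e-15/-7.142e-01) = 8.645283
converged: |Δa| < 1e-12 after 5 iterations
sag = a·(cosh(S/(2a)) − 1) = 8.645283·(cosh(0.990714) − 1) = 4.601311
T_max/T_min = cosh(S/(2a)) = 1.532234

a=8.645 sag=4.601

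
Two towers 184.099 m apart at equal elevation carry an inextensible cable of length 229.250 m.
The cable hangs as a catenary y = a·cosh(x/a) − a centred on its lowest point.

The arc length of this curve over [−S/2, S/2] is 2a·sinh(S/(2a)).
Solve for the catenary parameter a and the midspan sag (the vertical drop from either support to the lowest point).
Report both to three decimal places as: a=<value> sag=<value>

seed: a₀ = √(S³/(24(L−S))) = √(184.099³/(24·45.151)) = 75.881837
iter 1: u=1.213064  f(a)=+3.441e+00  f'(a)=-1.375e+00  a ← 75.881837 − (+3.441e+00/-1.375e+00) = 78.384978
iter 2: u=1.174326  f(a)=+1.776e-01  f'(a)=-1.236e+00  a ← 78.384978 − (+1.776e-01/-1.236e+00) = 78.528657
iter 3: u=1.172177  f(a)=+5.301e-04  f'(a)=-1.229e+00  a ← 78.528657 − (+5.301e-04/-1.229e+00) = 78.529089
iter 4: u=1.172171  f(a)=+4.754e-09  f'(a)=-1.229e+00  a ← 78.529089 − (+4.754e-09/-1.229e+00) = 78.529089
iter 5: u=1.172171  f(a)=+0.000e+00  f'(a)=-1.229e+00  a ← 78.529089 − (+0.000e+00/-1.229e+00) = 78.529089
converged: |Δa| < 1e-12 after 5 iterations
sag = a·(cosh(S/(2a)) − 1) = 78.529089·(cosh(1.172171) − 1) = 60.415895
T_max/T_min = cosh(S/(2a)) = 1.769344

a=78.529 sag=60.416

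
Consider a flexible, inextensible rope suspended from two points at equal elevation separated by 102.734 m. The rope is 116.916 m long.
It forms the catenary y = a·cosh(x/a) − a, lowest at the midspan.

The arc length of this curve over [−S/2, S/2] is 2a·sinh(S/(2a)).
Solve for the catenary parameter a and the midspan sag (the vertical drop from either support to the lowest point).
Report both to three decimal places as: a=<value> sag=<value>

a=57.575 sag=24.475

seed: a₀ = √(S³/(24(L−S))) = √(102.734³/(24·14.182)) = 56.441291
iter 1: u=0.910096  f(a)=+5.990e-01  f'(a)=-5.454e-01  a ← 56.441291 − (+5.990e-01/-5.454e-01) = 57.539624
iter 2: u=0.892724  f(a)=+1.793e-02  f'(a)=-5.132e-01  a ← 57.539624 − (+1.793e-02/-5.132e-01) = 57.574567
iter 3: u=0.892182  f(a)=+1.717e-05  f'(a)=-5.122e-01  a ← 57.574567 − (+1.717e-05/-5.122e-01) = 57.574601
iter 4: u=0.892182  f(a)=+1.577e-11  f'(a)=-5.122e-01  a ← 57.574601 − (+1.577e-11/-5.122e-01) = 57.574601
converged: |Δa| < 1e-12 after 4 iterations
sag = a·(cosh(S/(2a)) − 1) = 57.574601·(cosh(0.892182) − 1) = 24.475216
T_max/T_min = cosh(S/(2a)) = 1.425104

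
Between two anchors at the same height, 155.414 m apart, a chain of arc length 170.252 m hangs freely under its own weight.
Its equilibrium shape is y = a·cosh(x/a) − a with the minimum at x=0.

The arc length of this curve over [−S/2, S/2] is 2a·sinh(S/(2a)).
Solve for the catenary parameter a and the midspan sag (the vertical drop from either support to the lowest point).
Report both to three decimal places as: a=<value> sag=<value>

seed: a₀ = √(S³/(24(L−S))) = √(155.414³/(24·14.838)) = 102.669608
iter 1: u=0.756865  f(a)=+4.308e-01  f'(a)=-3.059e-01  a ← 102.669608 − (+4.308e-01/-3.059e-01) = 104.077828
iter 2: u=0.746624  f(a)=+9.024e-03  f'(a)=-2.932e-01  a ← 104.077828 − (+9.024e-03/-2.932e-01) = 104.108601
iter 3: u=0.746403  f(a)=+4.147e-06  f'(a)=-2.930e-01  a ← 104.108601 − (+4.147e-06/-2.930e-01) = 104.108615
iter 4: u=0.746403  f(a)=+8.527e-13  f'(a)=-2.930e-01  a ← 104.108615 − (+8.527e-13/-2.930e-01) = 104.108615
converged: |Δa| < 1e-12 after 4 iterations
sag = a·(cosh(S/(2a)) − 1) = 104.108615·(cosh(0.746403) − 1) = 30.372014
T_max/T_min = cosh(S/(2a)) = 1.291734

a=104.109 sag=30.372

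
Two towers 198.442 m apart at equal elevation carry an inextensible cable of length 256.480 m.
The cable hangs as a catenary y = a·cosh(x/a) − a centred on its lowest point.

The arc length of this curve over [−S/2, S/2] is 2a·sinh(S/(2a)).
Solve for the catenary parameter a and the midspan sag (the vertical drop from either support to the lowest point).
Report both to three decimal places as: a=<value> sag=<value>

seed: a₀ = √(S³/(24(L−S))) = √(198.442³/(24·58.038)) = 74.901162
iter 1: u=1.324692  f(a)=+5.310e+00  f'(a)=-1.839e+00  a ← 74.901162 − (+5.310e+00/-1.839e+00) = 77.788335
iter 2: u=1.275525  f(a)=+3.225e-01  f'(a)=-1.622e+00  a ← 77.788335 − (+3.225e-01/-1.622e+00) = 77.987146
iter 3: u=1.272274  f(a)=+1.359e-03  f'(a)=-1.608e+00  a ← 77.987146 − (+1.359e-03/-1.608e+00) = 77.987991
iter 4: u=1.272260  f(a)=+2.438e-08  f'(a)=-1.608e+00  a ← 77.987991 − (+2.438e-08/-1.608e+00) = 77.987991
iter 5: u=1.272260  f(a)=+0.000e+00  f'(a)=-1.608e+00  a ← 77.987991 − (+0.000e+00/-1.608e+00) = 77.987991
converged: |Δa| < 1e-12 after 5 iterations
sag = a·(cosh(S/(2a)) − 1) = 77.987991·(cosh(1.272260) − 1) = 72.104062
T_max/T_min = cosh(S/(2a)) = 1.924553

a=77.988 sag=72.104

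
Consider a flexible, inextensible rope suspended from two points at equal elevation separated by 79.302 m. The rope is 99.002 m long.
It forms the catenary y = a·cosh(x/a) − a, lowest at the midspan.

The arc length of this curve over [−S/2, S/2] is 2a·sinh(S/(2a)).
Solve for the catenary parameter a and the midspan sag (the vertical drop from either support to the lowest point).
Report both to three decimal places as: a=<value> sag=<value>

seed: a₀ = √(S³/(24(L−S))) = √(79.302³/(24·19.700)) = 32.477865
iter 1: u=1.220862  f(a)=+1.521e+00  f'(a)=-1.404e+00  a ← 32.477865 − (+1.521e+00/-1.404e+00) = 33.561560
iter 2: u=1.181441  f(a)=+7.946e-02  f'(a)=-1.261e+00  a ← 33.561560 − (+7.946e-02/-1.261e+00) = 33.624592
iter 3: u=1.179226  f(a)=+2.432e-04  f'(a)=-1.253e+00  a ← 33.624592 − (+2.432e-04/-1.253e+00) = 33.624786
iter 4: u=1.179219  f(a)=+2.294e-09  f'(a)=-1.253e+00  a ← 33.624786 − (+2.294e-09/-1.253e+00) = 33.624786
iter 5: u=1.179219  f(a)=-2.842e-14  f'(a)=-1.253e+00  a ← 33.624786 − (-2.842e-14/-1.253e+00) = 33.624786
converged: |Δa| < 1e-12 after 5 iterations
sag = a·(cosh(S/(2a)) − 1) = 33.624786·(cosh(1.179219) − 1) = 26.216464
T_max/T_min = cosh(S/(2a)) = 1.779677

a=33.625 sag=26.216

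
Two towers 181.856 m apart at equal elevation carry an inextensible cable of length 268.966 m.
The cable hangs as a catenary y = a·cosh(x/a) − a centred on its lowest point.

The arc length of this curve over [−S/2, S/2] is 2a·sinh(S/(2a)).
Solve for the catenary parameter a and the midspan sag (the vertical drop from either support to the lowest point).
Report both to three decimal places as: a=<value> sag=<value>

a=57.130 sag=88.984

seed: a₀ = √(S³/(24(L−S))) = √(181.856³/(24·87.110)) = 53.635437
iter 1: u=1.695297  f(a)=+1.341e+01  f'(a)=-4.283e+00  a ← 53.635437 − (+1.341e+01/-4.283e+00) = 56.766407
iter 2: u=1.601792  f(a)=+1.264e+00  f'(a)=-3.510e+00  a ← 56.766407 − (+1.264e+00/-3.510e+00) = 57.126439
iter 3: u=1.591697  f(a)=+1.381e-02  f'(a)=-3.434e+00  a ← 57.126439 − (+1.381e-02/-3.434e+00) = 57.130460
iter 4: u=1.591585  f(a)=+1.687e-06  f'(a)=-3.433e+00  a ← 57.130460 − (+1.687e-06/-3.433e+00) = 57.130460
iter 5: u=1.591585  f(a)=+0.000e+00  f'(a)=-3.433e+00  a ← 57.130460 − (+0.000e+00/-3.433e+00) = 57.130460
converged: |Δa| < 1e-12 after 5 iterations
sag = a·(cosh(S/(2a)) − 1) = 57.130460·(cosh(1.591585) − 1) = 88.984449
T_max/T_min = cosh(S/(2a)) = 2.557566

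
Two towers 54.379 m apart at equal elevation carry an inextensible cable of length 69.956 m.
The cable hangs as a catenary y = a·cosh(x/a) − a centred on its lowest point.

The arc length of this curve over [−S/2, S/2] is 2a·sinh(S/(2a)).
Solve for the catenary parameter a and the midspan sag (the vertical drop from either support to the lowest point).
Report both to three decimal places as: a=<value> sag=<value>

seed: a₀ = √(S³/(24(L−S))) = √(54.379³/(24·15.577)) = 20.739548
iter 1: u=1.310998  f(a)=+1.395e+00  f'(a)=-1.777e+00  a ← 20.739548 − (+1.395e+00/-1.777e+00) = 21.524562
iter 2: u=1.263185  f(a)=+8.310e-02  f'(a)=-1.571e+00  a ← 21.524562 − (+8.310e-02/-1.571e+00) = 21.577467
iter 3: u=1.260088  f(a)=+3.363e-04  f'(a)=-1.558e+00  a ← 21.577467 − (+3.363e-04/-1.558e+00) = 21.577683
iter 4: u=1.260075  f(a)=+5.559e-09  f'(a)=-1.558e+00  a ← 21.577683 − (+5.559e-09/-1.558e+00) = 21.577683
iter 5: u=1.260075  f(a)=+1.421e-14  f'(a)=-1.558e+00  a ← 21.577683 − (+1.421e-14/-1.558e+00) = 21.577683
converged: |Δa| < 1e-12 after 5 iterations
sag = a·(cosh(S/(2a)) − 1) = 21.577683·(cosh(1.260075) − 1) = 19.520454
T_max/T_min = cosh(S/(2a)) = 1.904659

a=21.578 sag=19.520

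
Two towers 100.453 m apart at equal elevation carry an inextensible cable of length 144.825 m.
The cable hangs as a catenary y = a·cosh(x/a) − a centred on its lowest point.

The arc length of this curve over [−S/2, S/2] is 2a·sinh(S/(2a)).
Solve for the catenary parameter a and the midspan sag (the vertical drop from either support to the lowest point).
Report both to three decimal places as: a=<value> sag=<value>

a=32.719 sag=46.743

seed: a₀ = √(S³/(24(L−S))) = √(100.453³/(24·44.372)) = 30.852065
iter 1: u=1.627979  f(a)=+6.265e+00  f'(a)=-3.715e+00  a ← 30.852065 − (+6.265e+00/-3.715e+00) = 32.538663
iter 2: u=1.543594  f(a)=+5.504e-01  f'(a)=-3.088e+00  a ← 32.538663 − (+5.504e-01/-3.088e+00) = 32.716905
iter 3: u=1.535185  f(a)=+5.153e-03  f'(a)=-3.031e+00  a ← 32.716905 − (+5.153e-03/-3.031e+00) = 32.718605
iter 4: u=1.535105  f(a)=+4.609e-07  f'(a)=-3.030e+00  a ← 32.718605 − (+4.609e-07/-3.030e+00) = 32.718606
iter 5: u=1.535105  f(a)=+0.000e+00  f'(a)=-3.030e+00  a ← 32.718606 − (+0.000e+00/-3.030e+00) = 32.718606
converged: |Δa| < 1e-12 after 5 iterations
sag = a·(cosh(S/(2a)) − 1) = 32.718606·(cosh(1.535105) − 1) = 46.742563
T_max/T_min = cosh(S/(2a)) = 2.428623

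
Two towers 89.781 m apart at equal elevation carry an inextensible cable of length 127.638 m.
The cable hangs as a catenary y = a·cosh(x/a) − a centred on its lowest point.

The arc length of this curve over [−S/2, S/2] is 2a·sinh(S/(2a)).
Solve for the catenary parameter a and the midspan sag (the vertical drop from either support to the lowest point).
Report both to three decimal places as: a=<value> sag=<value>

seed: a₀ = √(S³/(24(L−S))) = √(89.781³/(24·37.857)) = 28.222660
iter 1: u=1.590584  f(a)=+5.088e+00  f'(a)=-3.426e+00  a ← 28.222660 − (+5.088e+00/-3.426e+00) = 29.707788
iter 2: u=1.511068  f(a)=+4.292e-01  f'(a)=-2.870e+00  a ← 29.707788 − (+4.292e-01/-2.870e+00) = 29.857323
iter 3: u=1.503501  f(a)=+3.676e-03  f'(a)=-2.821e+00  a ← 29.857323 − (+3.676e-03/-2.821e+00) = 29.858626
iter 4: u=1.503435  f(a)=+2.747e-07  f'(a)=-2.821e+00  a ← 29.858626 − (+2.747e-07/-2.821e+00) = 29.858626
iter 5: u=1.503435  f(a)=-1.421e-14  f'(a)=-2.821e+00  a ← 29.858626 − (-1.421e-14/-2.821e+00) = 29.858626
converged: |Δa| < 1e-12 after 5 iterations
sag = a·(cosh(S/(2a)) − 1) = 29.858626·(cosh(1.503435) − 1) = 40.599889
T_max/T_min = cosh(S/(2a)) = 2.359737

a=29.859 sag=40.600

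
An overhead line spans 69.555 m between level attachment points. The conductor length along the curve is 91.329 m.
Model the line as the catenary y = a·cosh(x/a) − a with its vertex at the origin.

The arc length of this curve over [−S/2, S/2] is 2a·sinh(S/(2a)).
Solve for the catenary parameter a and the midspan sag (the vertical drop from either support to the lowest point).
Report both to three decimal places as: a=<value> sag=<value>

seed: a₀ = √(S³/(24(L−S))) = √(69.555³/(24·21.774)) = 25.375687
iter 1: u=1.370505  f(a)=+2.139e+00  f'(a)=-2.061e+00  a ← 25.375687 − (+2.139e+00/-2.061e+00) = 26.413488
iter 2: u=1.316657  f(a)=+1.382e-01  f'(a)=-1.802e+00  a ← 26.413488 − (+1.382e-01/-1.802e+00) = 26.490168
iter 3: u=1.312846  f(a)=+6.653e-04  f'(a)=-1.785e+00  a ← 26.490168 − (+6.653e-04/-1.785e+00) = 26.490540
iter 4: u=1.312827  f(a)=+1.558e-08  f'(a)=-1.785e+00  a ← 26.490540 − (+1.558e-08/-1.785e+00) = 26.490540
iter 5: u=1.312827  f(a)=+0.000e+00  f'(a)=-1.785e+00  a ← 26.490540 − (+0.000e+00/-1.785e+00) = 26.490540
converged: |Δa| < 1e-12 after 5 iterations
sag = a·(cosh(S/(2a)) − 1) = 26.490540·(cosh(1.312827) − 1) = 26.301460
T_max/T_min = cosh(S/(2a)) = 1.992862

a=26.491 sag=26.301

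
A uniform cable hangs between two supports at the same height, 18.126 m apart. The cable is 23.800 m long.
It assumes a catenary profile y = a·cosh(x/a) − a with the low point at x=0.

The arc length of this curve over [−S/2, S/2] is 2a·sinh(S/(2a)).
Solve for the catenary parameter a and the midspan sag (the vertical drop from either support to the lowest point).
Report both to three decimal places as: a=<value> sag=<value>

a=6.904 sag=6.854

seed: a₀ = √(S³/(24(L−S))) = √(18.126³/(24·5.674)) = 6.613063
iter 1: u=1.370469  f(a)=+5.573e-01  f'(a)=-2.061e+00  a ← 6.613063 − (+5.573e-01/-2.061e+00) = 6.883509
iter 2: u=1.316625  f(a)=+3.601e-02  f'(a)=-1.802e+00  a ← 6.883509 − (+3.601e-02/-1.802e+00) = 6.903490
iter 3: u=1.312814  f(a)=+1.733e-04  f'(a)=-1.785e+00  a ← 6.903490 − (+1.733e-04/-1.785e+00) = 6.903587
iter 4: u=1.312796  f(a)=+4.058e-09  f'(a)=-1.785e+00  a ← 6.903587 − (+4.058e-09/-1.785e+00) = 6.903587
iter 5: u=1.312796  f(a)=-3.553e-15  f'(a)=-1.785e+00  a ← 6.903587 − (-3.553e-15/-1.785e+00) = 6.903587
converged: |Δa| < 1e-12 after 5 iterations
sag = a·(cosh(S/(2a)) − 1) = 6.903587·(cosh(1.312796) − 1) = 6.853939
T_max/T_min = cosh(S/(2a)) = 1.992808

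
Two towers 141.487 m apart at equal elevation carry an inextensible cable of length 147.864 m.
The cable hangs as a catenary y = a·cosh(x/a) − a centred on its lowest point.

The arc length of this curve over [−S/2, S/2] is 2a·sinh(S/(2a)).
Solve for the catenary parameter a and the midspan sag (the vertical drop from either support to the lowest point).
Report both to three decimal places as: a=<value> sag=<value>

seed: a₀ = √(S³/(24(L−S))) = √(141.487³/(24·6.377)) = 136.038232
iter 1: u=0.520027  f(a)=+8.678e-02  f'(a)=-9.631e-02  a ← 136.038232 − (+8.678e-02/-9.631e-02) = 136.939285
iter 2: u=0.516605  f(a)=+8.698e-04  f'(a)=-9.439e-02  a ← 136.939285 − (+8.698e-04/-9.439e-02) = 136.948500
iter 3: u=0.516570  f(a)=+8.933e-08  f'(a)=-9.437e-02  a ← 136.948500 − (+8.933e-08/-9.437e-02) = 136.948500
iter 4: u=0.516570  f(a)=+0.000e+00  f'(a)=-9.437e-02  a ← 136.948500 − (+0.000e+00/-9.437e-02) = 136.948500
converged: |Δa| < 1e-12 after 4 iterations
sag = a·(cosh(S/(2a)) − 1) = 136.948500·(cosh(0.516570) − 1) = 18.681935
T_max/T_min = cosh(S/(2a)) = 1.136416

a=136.949 sag=18.682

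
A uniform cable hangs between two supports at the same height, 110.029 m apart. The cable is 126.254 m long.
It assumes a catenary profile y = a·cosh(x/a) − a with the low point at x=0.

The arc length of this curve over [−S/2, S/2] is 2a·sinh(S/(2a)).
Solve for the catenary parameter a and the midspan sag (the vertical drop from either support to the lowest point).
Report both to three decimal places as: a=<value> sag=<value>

seed: a₀ = √(S³/(24(L−S))) = √(110.029³/(24·16.225)) = 58.487462
iter 1: u=0.940620  f(a)=+7.331e-01  f'(a)=-6.055e-01  a ← 58.487462 − (+7.331e-01/-6.055e-01) = 59.698185
iter 2: u=0.921544  f(a)=+2.338e-02  f'(a)=-5.674e-01  a ← 59.698185 − (+2.338e-02/-5.674e-01) = 59.739391
iter 3: u=0.920908  f(a)=+2.552e-05  f'(a)=-5.662e-01  a ← 59.739391 − (+2.552e-05/-5.662e-01) = 59.739436
iter 4: u=0.920908  f(a)=+3.050e-11  f'(a)=-5.662e-01  a ← 59.739436 − (+3.050e-11/-5.662e-01) = 59.739436
converged: |Δa| < 1e-12 after 4 iterations
sag = a·(cosh(S/(2a)) − 1) = 59.739436·(cosh(0.920908) − 1) = 27.173269
T_max/T_min = cosh(S/(2a)) = 1.454863

a=59.739 sag=27.173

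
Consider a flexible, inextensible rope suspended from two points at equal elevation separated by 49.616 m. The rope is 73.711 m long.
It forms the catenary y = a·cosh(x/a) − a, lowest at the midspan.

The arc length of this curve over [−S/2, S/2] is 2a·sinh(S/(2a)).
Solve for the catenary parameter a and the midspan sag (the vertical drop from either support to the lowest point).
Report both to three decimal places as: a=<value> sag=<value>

seed: a₀ = √(S³/(24(L−S))) = √(49.616³/(24·24.095)) = 14.533277
iter 1: u=1.706979  f(a)=+3.764e+00  f'(a)=-4.388e+00  a ← 14.533277 − (+3.764e+00/-4.388e+00) = 15.391048
iter 2: u=1.611846  f(a)=+3.590e-01  f'(a)=-3.588e+00  a ← 15.391048 − (+3.590e-01/-3.588e+00) = 15.491105
iter 3: u=1.601435  f(a)=+4.025e-03  f'(a)=-3.508e+00  a ← 15.491105 − (+4.025e-03/-3.508e+00) = 15.492253
iter 4: u=1.601317  f(a)=+5.186e-07  f'(a)=-3.507e+00  a ← 15.492253 − (+5.186e-07/-3.507e+00) = 15.492253
iter 5: u=1.601317  f(a)=+0.000e+00  f'(a)=-3.507e+00  a ← 15.492253 − (+0.000e+00/-3.507e+00) = 15.492253
converged: |Δa| < 1e-12 after 5 iterations
sag = a·(cosh(S/(2a)) − 1) = 15.492253·(cosh(1.601317) − 1) = 24.486964
T_max/T_min = cosh(S/(2a)) = 2.580594

a=15.492 sag=24.487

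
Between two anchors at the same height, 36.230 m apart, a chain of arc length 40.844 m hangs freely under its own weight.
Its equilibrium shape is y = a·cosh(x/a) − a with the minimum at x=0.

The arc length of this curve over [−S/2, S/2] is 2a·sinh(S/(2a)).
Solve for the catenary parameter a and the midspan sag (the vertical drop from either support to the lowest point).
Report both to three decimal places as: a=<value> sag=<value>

a=21.108 sag=8.262

seed: a₀ = √(S³/(24(L−S))) = √(36.230³/(24·4.614)) = 20.723260
iter 1: u=0.874139  f(a)=+1.795e-01  f'(a)=-4.803e-01  a ← 20.723260 − (+1.795e-01/-4.803e-01) = 21.097062
iter 2: u=0.858650  f(a)=+4.972e-03  f'(a)=-4.540e-01  a ← 21.097062 − (+4.972e-03/-4.540e-01) = 21.108015
iter 3: u=0.858205  f(a)=+4.056e-06  f'(a)=-4.533e-01  a ← 21.108015 − (+4.056e-06/-4.533e-01) = 21.108024
iter 4: u=0.858204  f(a)=+2.700e-12  f'(a)=-4.533e-01  a ← 21.108024 − (+2.700e-12/-4.533e-01) = 21.108024
converged: |Δa| < 1e-12 after 4 iterations
sag = a·(cosh(S/(2a)) − 1) = 21.108024·(cosh(0.858204) − 1) = 8.262144
T_max/T_min = cosh(S/(2a)) = 1.391422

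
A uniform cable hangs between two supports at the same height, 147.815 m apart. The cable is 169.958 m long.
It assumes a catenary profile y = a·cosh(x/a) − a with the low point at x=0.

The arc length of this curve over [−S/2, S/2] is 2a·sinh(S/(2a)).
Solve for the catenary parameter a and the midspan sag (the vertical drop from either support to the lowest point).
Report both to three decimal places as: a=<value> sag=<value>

a=79.651 sag=36.821

seed: a₀ = √(S³/(24(L−S))) = √(147.815³/(24·22.143)) = 77.956783
iter 1: u=0.948057  f(a)=+1.017e+00  f'(a)=-6.208e-01  a ← 77.956783 − (+1.017e+00/-6.208e-01) = 79.594455
iter 2: u=0.928551  f(a)=+3.292e-02  f'(a)=-5.812e-01  a ← 79.594455 − (+3.292e-02/-5.812e-01) = 79.651098
iter 3: u=0.927891  f(a)=+3.708e-05  f'(a)=-5.799e-01  a ← 79.651098 − (+3.708e-05/-5.799e-01) = 79.651162
iter 4: u=0.927890  f(a)=+4.712e-11  f'(a)=-5.799e-01  a ← 79.651162 − (+4.712e-11/-5.799e-01) = 79.651162
iter 5: u=0.927890  f(a)=+0.000e+00  f'(a)=-5.799e-01  a ← 79.651162 − (+0.000e+00/-5.799e-01) = 79.651162
converged: |Δa| < 1e-12 after 5 iterations
sag = a·(cosh(S/(2a)) − 1) = 79.651162·(cosh(0.927890) − 1) = 36.820886
T_max/T_min = cosh(S/(2a)) = 1.462277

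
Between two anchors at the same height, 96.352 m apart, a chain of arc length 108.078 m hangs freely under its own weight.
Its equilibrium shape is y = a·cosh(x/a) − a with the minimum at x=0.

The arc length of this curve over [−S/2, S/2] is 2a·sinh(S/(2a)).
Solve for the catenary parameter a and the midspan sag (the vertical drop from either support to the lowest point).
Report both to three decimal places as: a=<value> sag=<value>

a=57.380 sag=21.441

seed: a₀ = √(S³/(24(L−S))) = √(96.352³/(24·11.726)) = 56.378113
iter 1: u=0.854516  f(a)=+4.356e-01  f'(a)=-4.472e-01  a ← 56.378113 − (+4.356e-01/-4.472e-01) = 57.352349
iter 2: u=0.840000  f(a)=+1.155e-02  f'(a)=-4.237e-01  a ← 57.352349 − (+1.155e-02/-4.237e-01) = 57.379603
iter 3: u=0.839601  f(a)=+8.606e-06  f'(a)=-4.231e-01  a ← 57.379603 − (+8.606e-06/-4.231e-01) = 57.379624
iter 4: u=0.839601  f(a)=+4.817e-12  f'(a)=-4.231e-01  a ← 57.379624 − (+4.817e-12/-4.231e-01) = 57.379624
converged: |Δa| < 1e-12 after 4 iterations
sag = a·(cosh(S/(2a)) − 1) = 57.379624·(cosh(0.839601) − 1) = 21.440645
T_max/T_min = cosh(S/(2a)) = 1.373663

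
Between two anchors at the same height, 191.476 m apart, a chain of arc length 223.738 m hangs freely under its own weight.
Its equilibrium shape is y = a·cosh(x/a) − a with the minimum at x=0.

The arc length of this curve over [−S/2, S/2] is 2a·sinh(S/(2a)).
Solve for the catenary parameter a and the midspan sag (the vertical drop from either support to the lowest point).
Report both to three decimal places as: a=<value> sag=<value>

seed: a₀ = √(S³/(24(L−S))) = √(191.476³/(24·32.262)) = 95.218263
iter 1: u=1.005458  f(a)=+1.671e+00  f'(a)=-7.487e-01  a ← 95.218263 − (+1.671e+00/-7.487e-01) = 97.449644
iter 2: u=0.982436  f(a)=+6.053e-02  f'(a)=-6.953e-01  a ← 97.449644 − (+6.053e-02/-6.953e-01) = 97.536695
iter 3: u=0.981559  f(a)=+8.607e-05  f'(a)=-6.933e-01  a ← 97.536695 − (+8.607e-05/-6.933e-01) = 97.536819
iter 4: u=0.981558  f(a)=+1.746e-10  f'(a)=-6.933e-01  a ← 97.536819 − (+1.746e-10/-6.933e-01) = 97.536819
iter 5: u=0.981558  f(a)=-2.842e-14  f'(a)=-6.933e-01  a ← 97.536819 − (-2.842e-14/-6.933e-01) = 97.536819
converged: |Δa| < 1e-12 after 5 iterations
sag = a·(cosh(S/(2a)) − 1) = 97.536819·(cosh(0.981558) − 1) = 50.881860
T_max/T_min = cosh(S/(2a)) = 1.521668

a=97.537 sag=50.882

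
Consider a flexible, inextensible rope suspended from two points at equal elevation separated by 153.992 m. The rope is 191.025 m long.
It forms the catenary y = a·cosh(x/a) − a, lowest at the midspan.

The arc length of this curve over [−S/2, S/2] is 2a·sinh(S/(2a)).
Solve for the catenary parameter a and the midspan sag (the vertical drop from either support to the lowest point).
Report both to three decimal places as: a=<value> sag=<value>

seed: a₀ = √(S³/(24(L−S))) = √(153.992³/(24·37.033)) = 64.098397
iter 1: u=1.201216  f(a)=+2.765e+00  f'(a)=-1.331e+00  a ← 64.098397 − (+2.765e+00/-1.331e+00) = 66.176015
iter 2: u=1.163503  f(a)=+1.401e-01  f'(a)=-1.199e+00  a ← 66.176015 − (+1.401e-01/-1.199e+00) = 66.292878
iter 3: u=1.161452  f(a)=+4.025e-04  f'(a)=-1.192e+00  a ← 66.292878 − (+4.025e-04/-1.192e+00) = 66.293215
iter 4: u=1.161446  f(a)=+3.340e-09  f'(a)=-1.192e+00  a ← 66.293215 − (+3.340e-09/-1.192e+00) = 66.293215
iter 5: u=1.161446  f(a)=+0.000e+00  f'(a)=-1.192e+00  a ← 66.293215 − (+0.000e+00/-1.192e+00) = 66.293215
converged: |Δa| < 1e-12 after 5 iterations
sag = a·(cosh(S/(2a)) − 1) = 66.293215·(cosh(1.161446) − 1) = 49.971259
T_max/T_min = cosh(S/(2a)) = 1.753791

a=66.293 sag=49.971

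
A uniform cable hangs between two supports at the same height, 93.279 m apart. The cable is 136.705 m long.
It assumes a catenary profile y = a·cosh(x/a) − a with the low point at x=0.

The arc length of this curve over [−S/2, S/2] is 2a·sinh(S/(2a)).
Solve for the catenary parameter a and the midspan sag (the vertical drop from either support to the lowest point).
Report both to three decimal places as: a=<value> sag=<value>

seed: a₀ = √(S³/(24(L−S))) = √(93.279³/(24·43.426)) = 27.905852
iter 1: u=1.671316  f(a)=+6.485e+00  f'(a)=-4.073e+00  a ← 27.905852 − (+6.485e+00/-4.073e+00) = 29.497907
iter 2: u=1.581112  f(a)=+5.963e-01  f'(a)=-3.355e+00  a ← 29.497907 − (+5.963e-01/-3.355e+00) = 29.675623
iter 3: u=1.571644  f(a)=+6.171e-03  f'(a)=-3.286e+00  a ← 29.675623 − (+6.171e-03/-3.286e+00) = 29.677500
iter 4: u=1.571544  f(a)=+6.759e-07  f'(a)=-3.286e+00  a ← 29.677500 − (+6.759e-07/-3.286e+00) = 29.677501
iter 5: u=1.571544  f(a)=+0.000e+00  f'(a)=-3.286e+00  a ← 29.677501 − (+0.000e+00/-3.286e+00) = 29.677501
converged: |Δa| < 1e-12 after 5 iterations
sag = a·(cosh(S/(2a)) − 1) = 29.677501·(cosh(1.571544) − 1) = 44.839734
T_max/T_min = cosh(S/(2a)) = 2.510900

a=29.678 sag=44.840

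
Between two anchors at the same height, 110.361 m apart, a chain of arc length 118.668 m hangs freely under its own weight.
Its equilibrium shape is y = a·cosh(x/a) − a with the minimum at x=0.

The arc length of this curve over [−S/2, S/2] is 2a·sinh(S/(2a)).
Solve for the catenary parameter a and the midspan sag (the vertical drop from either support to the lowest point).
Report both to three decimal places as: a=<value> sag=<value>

seed: a₀ = √(S³/(24(L−S))) = √(110.361³/(24·8.307)) = 82.109936
iter 1: u=0.672032  f(a)=+1.896e-01  f'(a)=-2.116e-01  a ← 82.109936 − (+1.896e-01/-2.116e-01) = 83.005921
iter 2: u=0.664778  f(a)=+3.148e-03  f'(a)=-2.046e-01  a ← 83.005921 − (+3.148e-03/-2.046e-01) = 83.021305
iter 3: u=0.664655  f(a)=+9.005e-07  f'(a)=-2.045e-01  a ← 83.021305 − (+9.005e-07/-2.045e-01) = 83.021309
iter 4: u=0.664655  f(a)=+8.527e-14  f'(a)=-2.045e-01  a ← 83.021309 − (+8.527e-14/-2.045e-01) = 83.021309
converged: |Δa| < 1e-12 after 4 iterations
sag = a·(cosh(S/(2a)) − 1) = 83.021309·(cosh(0.664655) − 1) = 19.023099
T_max/T_min = cosh(S/(2a)) = 1.229135

a=83.021 sag=19.023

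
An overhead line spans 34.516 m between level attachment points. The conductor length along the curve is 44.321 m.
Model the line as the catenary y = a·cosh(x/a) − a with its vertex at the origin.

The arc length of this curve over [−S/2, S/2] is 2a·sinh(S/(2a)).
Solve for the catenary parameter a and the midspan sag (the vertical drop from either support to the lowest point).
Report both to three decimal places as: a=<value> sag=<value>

seed: a₀ = √(S³/(24(L−S))) = √(34.516³/(24·9.805)) = 13.219081
iter 1: u=1.305537  f(a)=+8.703e-01  f'(a)=-1.752e+00  a ← 13.219081 − (+8.703e-01/-1.752e+00) = 13.715785
iter 2: u=1.258258  f(a)=+5.146e-02  f'(a)=-1.551e+00  a ← 13.715785 − (+5.146e-02/-1.551e+00) = 13.748971
iter 3: u=1.255221  f(a)=+2.049e-04  f'(a)=-1.538e+00  a ← 13.748971 − (+2.049e-04/-1.538e+00) = 13.749104
iter 4: u=1.255209  f(a)=+3.277e-09  f'(a)=-1.538e+00  a ← 13.749104 − (+3.277e-09/-1.538e+00) = 13.749104
iter 5: u=1.255209  f(a)=-7.105e-15  f'(a)=-1.538e+00  a ← 13.749104 − (-7.105e-15/-1.538e+00) = 13.749104
converged: |Δa| < 1e-12 after 5 iterations
sag = a·(cosh(S/(2a)) − 1) = 13.749104·(cosh(1.255209) − 1) = 12.330114
T_max/T_min = cosh(S/(2a)) = 1.896794

a=13.749 sag=12.330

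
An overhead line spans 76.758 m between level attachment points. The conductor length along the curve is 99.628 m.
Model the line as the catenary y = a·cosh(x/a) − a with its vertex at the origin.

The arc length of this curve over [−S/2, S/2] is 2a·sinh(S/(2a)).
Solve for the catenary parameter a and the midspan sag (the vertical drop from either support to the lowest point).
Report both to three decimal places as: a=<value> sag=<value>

a=29.908 sag=28.195

seed: a₀ = √(S³/(24(L−S))) = √(76.758³/(24·22.870)) = 28.704288
iter 1: u=1.337048  f(a)=+2.133e+00  f'(a)=-1.897e+00  a ← 28.704288 − (+2.133e+00/-1.897e+00) = 29.828830
iter 2: u=1.286641  f(a)=+1.318e-01  f'(a)=-1.669e+00  a ← 29.828830 − (+1.318e-01/-1.669e+00) = 29.907770
iter 3: u=1.283245  f(a)=+5.760e-04  f'(a)=-1.655e+00  a ← 29.907770 − (+5.760e-04/-1.655e+00) = 29.908118
iter 4: u=1.283230  f(a)=+1.111e-08  f'(a)=-1.655e+00  a ← 29.908118 − (+1.111e-08/-1.655e+00) = 29.908118
iter 5: u=1.283230  f(a)=+0.000e+00  f'(a)=-1.655e+00  a ← 29.908118 − (+0.000e+00/-1.655e+00) = 29.908118
converged: |Δa| < 1e-12 after 5 iterations
sag = a·(cosh(S/(2a)) − 1) = 29.908118·(cosh(1.283230) − 1) = 28.194637
T_max/T_min = cosh(S/(2a)) = 1.942708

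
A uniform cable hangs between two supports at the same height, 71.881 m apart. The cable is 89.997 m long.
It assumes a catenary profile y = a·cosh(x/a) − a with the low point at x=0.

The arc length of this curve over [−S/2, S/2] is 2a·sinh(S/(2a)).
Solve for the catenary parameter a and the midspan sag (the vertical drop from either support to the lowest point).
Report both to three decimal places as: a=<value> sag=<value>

a=30.273 sag=23.961

seed: a₀ = √(S³/(24(L−S))) = √(71.881³/(24·18.116)) = 29.227010
iter 1: u=1.229702  f(a)=+1.420e+00  f'(a)=-1.438e+00  a ← 29.227010 − (+1.420e+00/-1.438e+00) = 30.214863
iter 2: u=1.189497  f(a)=+7.517e-02  f'(a)=-1.289e+00  a ← 30.214863 − (+7.517e-02/-1.289e+00) = 30.273183
iter 3: u=1.187206  f(a)=+2.367e-04  f'(a)=-1.281e+00  a ← 30.273183 − (+2.367e-04/-1.281e+00) = 30.273368
iter 4: u=1.187199  f(a)=+2.364e-09  f'(a)=-1.281e+00  a ← 30.273368 − (+2.364e-09/-1.281e+00) = 30.273368
iter 5: u=1.187199  f(a)=-1.421e-14  f'(a)=-1.281e+00  a ← 30.273368 − (-1.421e-14/-1.281e+00) = 30.273368
converged: |Δa| < 1e-12 after 5 iterations
sag = a·(cosh(S/(2a)) − 1) = 30.273368·(cosh(1.187199) − 1) = 23.960771
T_max/T_min = cosh(S/(2a)) = 1.791480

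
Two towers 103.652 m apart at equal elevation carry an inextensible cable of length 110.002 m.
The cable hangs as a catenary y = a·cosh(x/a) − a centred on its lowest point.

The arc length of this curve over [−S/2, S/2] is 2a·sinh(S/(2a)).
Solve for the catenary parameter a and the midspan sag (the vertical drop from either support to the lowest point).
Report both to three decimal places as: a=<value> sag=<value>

a=86.257 sag=16.044

seed: a₀ = √(S³/(24(L−S))) = √(103.652³/(24·6.350)) = 85.481876
iter 1: u=0.606281  f(a)=+1.177e-01  f'(a)=-1.541e-01  a ← 85.481876 − (+1.177e-01/-1.541e-01) = 86.245860
iter 2: u=0.600910  f(a)=+1.597e-03  f'(a)=-1.499e-01  a ← 86.245860 − (+1.597e-03/-1.499e-01) = 86.256511
iter 3: u=0.600836  f(a)=+3.028e-07  f'(a)=-1.499e-01  a ← 86.256511 − (+3.028e-07/-1.499e-01) = 86.256513
iter 4: u=0.600836  f(a)=+0.000e+00  f'(a)=-1.499e-01  a ← 86.256513 − (+0.000e+00/-1.499e-01) = 86.256513
converged: |Δa| < 1e-12 after 4 iterations
sag = a·(cosh(S/(2a)) − 1) = 86.256513·(cosh(0.600836) − 1) = 16.043517
T_max/T_min = cosh(S/(2a)) = 1.185998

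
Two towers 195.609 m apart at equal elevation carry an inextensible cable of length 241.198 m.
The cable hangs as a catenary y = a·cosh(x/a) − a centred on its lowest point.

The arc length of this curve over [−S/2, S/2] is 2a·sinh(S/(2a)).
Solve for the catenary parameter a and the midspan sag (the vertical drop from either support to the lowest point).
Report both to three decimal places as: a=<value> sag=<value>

seed: a₀ = √(S³/(24(L−S))) = √(195.609³/(24·45.589)) = 82.708015
iter 1: u=1.182527  f(a)=+3.296e+00  f'(a)=-1.264e+00  a ← 82.708015 − (+3.296e+00/-1.264e+00) = 85.314434
iter 2: u=1.146400  f(a)=+1.622e-01  f'(a)=-1.143e+00  a ← 85.314434 − (+1.622e-01/-1.143e+00) = 85.456373
iter 3: u=1.144496  f(a)=+4.379e-04  f'(a)=-1.137e+00  a ← 85.456373 − (+4.379e-04/-1.137e+00) = 85.456758
iter 4: u=1.144491  f(a)=+3.211e-09  f'(a)=-1.137e+00  a ← 85.456758 − (+3.211e-09/-1.137e+00) = 85.456758
iter 5: u=1.144491  f(a)=+2.842e-14  f'(a)=-1.137e+00  a ← 85.456758 − (+2.842e-14/-1.137e+00) = 85.456758
converged: |Δa| < 1e-12 after 5 iterations
sag = a·(cosh(S/(2a)) − 1) = 85.456758·(cosh(1.144491) − 1) = 62.350469
T_max/T_min = cosh(S/(2a)) = 1.729614

a=85.457 sag=62.350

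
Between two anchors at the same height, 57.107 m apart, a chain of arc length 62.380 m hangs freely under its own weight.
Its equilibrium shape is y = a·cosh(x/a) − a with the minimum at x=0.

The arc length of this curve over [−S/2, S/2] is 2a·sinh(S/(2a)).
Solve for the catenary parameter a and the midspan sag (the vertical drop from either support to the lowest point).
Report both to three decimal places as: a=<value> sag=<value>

seed: a₀ = √(S³/(24(L−S))) = √(57.107³/(24·5.273)) = 38.361847
iter 1: u=0.744320  f(a)=+1.480e-01  f'(a)=-2.904e-01  a ← 38.361847 − (+1.480e-01/-2.904e-01) = 38.871437
iter 2: u=0.734562  f(a)=+3.001e-03  f'(a)=-2.788e-01  a ← 38.871437 − (+3.001e-03/-2.788e-01) = 38.882202
iter 3: u=0.734359  f(a)=+1.290e-06  f'(a)=-2.785e-01  a ← 38.882202 − (+1.290e-06/-2.785e-01) = 38.882206
iter 4: u=0.734359  f(a)=+2.558e-13  f'(a)=-2.785e-01  a ← 38.882206 − (+2.558e-13/-2.785e-01) = 38.882206
converged: |Δa| < 1e-12 after 4 iterations
sag = a·(cosh(S/(2a)) − 1) = 38.882206·(cosh(0.734359) − 1) = 10.963978
T_max/T_min = cosh(S/(2a)) = 1.281979

a=38.882 sag=10.964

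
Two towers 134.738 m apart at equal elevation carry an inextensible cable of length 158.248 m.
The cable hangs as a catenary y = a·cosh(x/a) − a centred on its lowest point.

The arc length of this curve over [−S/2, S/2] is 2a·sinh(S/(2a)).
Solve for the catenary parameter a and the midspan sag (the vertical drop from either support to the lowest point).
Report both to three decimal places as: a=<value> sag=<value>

a=67.500 sag=36.504

seed: a₀ = √(S³/(24(L−S))) = √(134.738³/(24·23.510)) = 65.842030
iter 1: u=1.023191  f(a)=+1.262e+00  f'(a)=-7.917e-01  a ← 65.842030 − (+1.262e+00/-7.917e-01) = 67.435696
iter 2: u=0.999011  f(a)=+4.726e-02  f'(a)=-7.334e-01  a ← 67.435696 − (+4.726e-02/-7.334e-01) = 67.500137
iter 3: u=0.998057  f(a)=+7.203e-05  f'(a)=-7.312e-01  a ← 67.500137 − (+7.203e-05/-7.312e-01) = 67.500236
iter 4: u=0.998056  f(a)=+1.679e-10  f'(a)=-7.312e-01  a ← 67.500236 − (+1.679e-10/-7.312e-01) = 67.500236
iter 5: u=0.998056  f(a)=+0.000e+00  f'(a)=-7.312e-01  a ← 67.500236 − (+0.000e+00/-7.312e-01) = 67.500236
converged: |Δa| < 1e-12 after 5 iterations
sag = a·(cosh(S/(2a)) − 1) = 67.500236·(cosh(0.998056) − 1) = 36.504039
T_max/T_min = cosh(S/(2a)) = 1.540799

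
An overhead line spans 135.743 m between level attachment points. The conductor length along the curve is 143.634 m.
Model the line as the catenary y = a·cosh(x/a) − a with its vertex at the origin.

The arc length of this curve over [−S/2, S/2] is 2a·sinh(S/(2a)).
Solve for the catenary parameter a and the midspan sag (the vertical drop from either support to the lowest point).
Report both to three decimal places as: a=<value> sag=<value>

seed: a₀ = √(S³/(24(L−S))) = √(135.743³/(24·7.891)) = 114.922356
iter 1: u=0.590586  f(a)=+1.388e-01  f'(a)=-1.422e-01  a ← 114.922356 − (+1.388e-01/-1.422e-01) = 115.898349
iter 2: u=0.585612  f(a)=+1.788e-03  f'(a)=-1.385e-01  a ← 115.898349 − (+1.788e-03/-1.385e-01) = 115.911252
iter 3: u=0.585547  f(a)=+3.052e-07  f'(a)=-1.385e-01  a ← 115.911252 − (+3.052e-07/-1.385e-01) = 115.911254
iter 4: u=0.585547  f(a)=+0.000e+00  f'(a)=-1.385e-01  a ← 115.911254 − (+0.000e+00/-1.385e-01) = 115.911254
converged: |Δa| < 1e-12 after 4 iterations
sag = a·(cosh(S/(2a)) − 1) = 115.911254·(cosh(0.585547) − 1) = 20.445265
T_max/T_min = cosh(S/(2a)) = 1.176387

a=115.911 sag=20.445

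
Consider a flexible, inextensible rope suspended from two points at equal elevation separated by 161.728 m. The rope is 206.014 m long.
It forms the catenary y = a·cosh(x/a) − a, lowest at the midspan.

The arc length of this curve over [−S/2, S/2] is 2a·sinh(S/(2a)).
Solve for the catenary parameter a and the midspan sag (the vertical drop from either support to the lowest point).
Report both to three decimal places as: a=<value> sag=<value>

a=65.530 sag=56.554

seed: a₀ = √(S³/(24(L−S))) = √(161.728³/(24·44.286)) = 63.086869
iter 1: u=1.281788  f(a)=+3.784e+00  f'(a)=-1.649e+00  a ← 63.086869 − (+3.784e+00/-1.649e+00) = 65.381956
iter 2: u=1.236794  f(a)=+2.163e-01  f'(a)=-1.465e+00  a ← 65.381956 − (+2.163e-01/-1.465e+00) = 65.529583
iter 3: u=1.234008  f(a)=+8.015e-04  f'(a)=-1.454e+00  a ← 65.529583 − (+8.015e-04/-1.454e+00) = 65.530135
iter 4: u=1.233997  f(a)=+1.110e-08  f'(a)=-1.454e+00  a ← 65.530135 − (+1.110e-08/-1.454e+00) = 65.530135
iter 5: u=1.233997  f(a)=+0.000e+00  f'(a)=-1.454e+00  a ← 65.530135 − (+0.000e+00/-1.454e+00) = 65.530135
converged: |Δa| < 1e-12 after 5 iterations
sag = a·(cosh(S/(2a)) − 1) = 65.530135·(cosh(1.233997) − 1) = 56.554429
T_max/T_min = cosh(S/(2a)) = 1.863029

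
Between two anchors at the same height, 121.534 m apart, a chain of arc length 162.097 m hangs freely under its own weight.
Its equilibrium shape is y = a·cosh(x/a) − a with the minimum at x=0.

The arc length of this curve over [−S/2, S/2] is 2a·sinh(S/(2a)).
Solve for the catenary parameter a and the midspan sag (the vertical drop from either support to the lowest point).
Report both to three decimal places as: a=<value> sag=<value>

a=44.945 sag=47.732

seed: a₀ = √(S³/(24(L−S))) = √(121.534³/(24·40.563)) = 42.941384
iter 1: u=1.415115  f(a)=+4.261e+00  f'(a)=-2.296e+00  a ← 42.941384 − (+4.261e+00/-2.296e+00) = 44.797342
iter 2: u=1.356487  f(a)=+2.918e-01  f'(a)=-1.991e+00  a ← 44.797342 − (+2.918e-01/-1.991e+00) = 44.943896
iter 3: u=1.352063  f(a)=+1.591e-03  f'(a)=-1.969e+00  a ← 44.943896 − (+1.591e-03/-1.969e+00) = 44.944704
iter 4: u=1.352039  f(a)=+4.788e-08  f'(a)=-1.969e+00  a ← 44.944704 − (+4.788e-08/-1.969e+00) = 44.944704
iter 5: u=1.352039  f(a)=+0.000e+00  f'(a)=-1.969e+00  a ← 44.944704 − (+0.000e+00/-1.969e+00) = 44.944704
converged: |Δa| < 1e-12 after 5 iterations
sag = a·(cosh(S/(2a)) − 1) = 44.944704·(cosh(1.352039) − 1) = 47.731538
T_max/T_min = cosh(S/(2a)) = 2.062006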